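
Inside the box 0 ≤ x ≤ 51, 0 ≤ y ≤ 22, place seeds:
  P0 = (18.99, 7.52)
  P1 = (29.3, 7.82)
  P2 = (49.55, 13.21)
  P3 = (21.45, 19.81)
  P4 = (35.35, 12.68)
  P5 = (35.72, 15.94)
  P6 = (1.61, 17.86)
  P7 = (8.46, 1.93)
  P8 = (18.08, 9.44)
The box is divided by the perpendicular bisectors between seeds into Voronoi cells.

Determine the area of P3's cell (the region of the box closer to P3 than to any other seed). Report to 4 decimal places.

1. box [0,51]×[0,22]: [(0, 0) (51, 0) (51, 22) (0, 22)]
2. ⊥bis P3·P0 via (20.22,13.665): [(0, 17.7123) (51, 7.504) (51, 22) (0, 22)]  |A|=478.9848
3. ⊥bis P3·P1 via (25.375,13.815): [(0, 17.7123) (23.9925, 12.9099) (37.8767, 22) (0, 22)]  |A|=223.5883
4. ⊥bis P3·P2 via (35.5,16.51): [(0, 17.7123) (23.9925, 12.9099) (36.5919, 21.1588) (36.7895, 22) (0, 22)]  |A|=223.131
5. ⊥bis P3·P4 via (28.4,16.245): [(0, 17.7123) (23.9925, 12.9099) (28.0528, 15.5682) (31.352, 22) (0, 22)]  |A|=202.6057
6. ⊥bis P3·P5 via (28.585,17.875): [(0, 17.7123) (23.9925, 12.9099) (27.9392, 15.4938) (29.7037, 22) (0, 22)]  |A|=197.0009
7. ⊥bis P3·P6 via (11.53,18.835): [(11.8739, 15.3356) (23.9925, 12.9099) (27.9392, 15.4938) (29.7037, 22) (11.2189, 22)]  |A|=134.161
8. ⊥bis P3·P7 via (14.955,10.87): [(11.8739, 15.3356) (23.9925, 12.9099) (27.9392, 15.4938) (29.7037, 22) (11.2189, 22)]  |A|=134.161
9. ⊥bis P3·P8 via (19.765,14.625): [(11.6857, 17.2506) (24.3409, 13.1379) (27.9392, 15.4938) (29.7037, 22) (11.2189, 22)]  |A|=120.6263
10. canonical 5-gon: [(11.6857, 17.2506) (24.3409, 13.1379) (27.9392, 15.4938) (29.7037, 22) (11.2189, 22)]
11. shoelace: 120.6263

Area of P3's cell: 120.6263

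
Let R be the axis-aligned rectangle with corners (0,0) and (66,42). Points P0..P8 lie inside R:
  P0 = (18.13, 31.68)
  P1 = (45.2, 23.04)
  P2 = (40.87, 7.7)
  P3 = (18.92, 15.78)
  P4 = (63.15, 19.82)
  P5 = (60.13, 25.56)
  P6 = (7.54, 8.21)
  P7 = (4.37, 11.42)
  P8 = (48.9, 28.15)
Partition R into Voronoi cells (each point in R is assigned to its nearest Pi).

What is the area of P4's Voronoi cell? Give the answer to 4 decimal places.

Area of P4's cell: 241.0837

1. box [0,66]×[0,42]: [(0, 0) (66, 0) (66, 42) (0, 42)]
2. ⊥bis P4·P0 via (40.64,25.75): [(33.8565, 0) (66, 0) (66, 42) (44.9209, 42)]  |A|=1117.676
3. ⊥bis P4·P1 via (54.175,21.43): [(50.3307, 0) (66, 0) (66, 42) (57.865, 42)]  |A|=499.8897
4. ⊥bis P4·P2 via (52.01,13.76): [(52.6034, 12.6691) (59.4952, 0) (66, 0) (66, 42) (57.865, 42)]  |A|=441.8365
5. ⊥bis P4·P3 via (41.035,17.8): [(52.6034, 12.6691) (59.4952, 0) (66, 0) (66, 42) (57.865, 42)]  |A|=441.8365
6. ⊥bis P4·P5 via (61.64,22.69): [(53.6466, 18.4844) (52.6034, 12.6691) (59.4952, 0) (66, 0) (66, 24.9839)]  |A|=241.0837
7. ⊥bis P4·P6 via (35.345,14.015): [(53.6466, 18.4844) (52.6034, 12.6691) (59.4952, 0) (66, 0) (66, 24.9839)]  |A|=241.0837
8. ⊥bis P4·P7 via (33.76,15.62): [(53.6466, 18.4844) (52.6034, 12.6691) (59.4952, 0) (66, 0) (66, 24.9839)]  |A|=241.0837
9. ⊥bis P4·P8 via (56.025,23.985): [(53.6466, 18.4844) (52.6034, 12.6691) (59.4952, 0) (66, 0) (66, 24.9839)]  |A|=241.0837
10. canonical 5-gon: [(53.6466, 18.4844) (52.6034, 12.6691) (59.4952, 0) (66, 0) (66, 24.9839)]
11. shoelace: 241.0837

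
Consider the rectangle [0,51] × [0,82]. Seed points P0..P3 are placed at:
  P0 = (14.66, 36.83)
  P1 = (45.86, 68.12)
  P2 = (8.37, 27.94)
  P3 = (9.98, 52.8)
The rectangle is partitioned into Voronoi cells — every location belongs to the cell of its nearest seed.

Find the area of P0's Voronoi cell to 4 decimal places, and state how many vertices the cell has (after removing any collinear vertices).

1. box [0,51]×[0,82]: [(0, 0) (51, 0) (51, 82) (0, 82)]
2. ⊥bis P0·P1 via (30.26,52.475): [(0, 0) (51, 0) (51, 31.7947) (0.6498, 82) (0, 82)]  |A|=2918.0762
3. ⊥bis P0·P2 via (11.515,32.385): [(0, 40.5323) (51, 4.4479) (51, 31.7947) (0.6498, 82) (0, 82)]  |A|=1771.081
4. ⊥bis P0·P3 via (12.32,44.815): [(0, 41.2046) (0, 40.5323) (51, 4.4479) (51, 31.7947) (32.1223, 50.6181)]  |A|=1105.664
5. canonical 5-gon: [(0, 41.2046) (0, 40.5323) (51, 4.4479) (51, 31.7947) (32.1223, 50.6181)]
6. shoelace: 1105.664

Area of P0's cell: 1105.6640 (5 vertices)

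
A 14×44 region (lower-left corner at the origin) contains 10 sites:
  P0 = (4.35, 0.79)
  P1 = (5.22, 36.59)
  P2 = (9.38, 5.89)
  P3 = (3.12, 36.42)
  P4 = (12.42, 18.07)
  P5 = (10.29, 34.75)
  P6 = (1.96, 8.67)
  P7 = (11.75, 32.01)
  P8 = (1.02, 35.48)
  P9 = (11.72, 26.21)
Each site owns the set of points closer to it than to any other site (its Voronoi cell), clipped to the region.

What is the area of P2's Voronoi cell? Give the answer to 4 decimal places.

1. box [0,14]×[0,44]: [(0, 0) (14, 0) (14, 44) (0, 44)]
2. ⊥bis P2·P0 via (6.865,3.34): [(0, 10.1108) (10.2515, 0) (14, 0) (14, 44) (0, 44)]  |A|=564.1748
3. ⊥bis P2·P1 via (7.3,21.24): [(0, 20.2508) (0, 10.1108) (10.2515, 0) (14, 0) (14, 22.1479)]  |A|=244.9657
4. ⊥bis P2·P3 via (6.25,21.155): [(5.4263, 20.9861) (0, 19.8735) (0, 10.1108) (10.2515, 0) (14, 0) (14, 22.1479)]  |A|=243.9419
5. ⊥bis P2·P4 via (10.9,11.98): [(0, 14.7005) (0, 10.1108) (10.2515, 0) (14, 0) (14, 11.2063)]  |A|=129.5224
6. ⊥bis P2·P5 via (9.835,20.32): [(0, 14.7005) (0, 10.1108) (10.2515, 0) (14, 0) (14, 11.2063)]  |A|=129.5224
7. ⊥bis P2·P6 via (5.67,7.28): [(7.7276, 12.7718) (4.9146, 5.2637) (10.2515, 0) (14, 0) (14, 11.2063)]  |A|=86.5215
8. ⊥bis P2·P7 via (10.565,18.95): [(7.7276, 12.7718) (4.9146, 5.2637) (10.2515, 0) (14, 0) (14, 11.2063)]  |A|=86.5215
9. ⊥bis P2·P8 via (5.2,20.685): [(7.7276, 12.7718) (4.9146, 5.2637) (10.2515, 0) (14, 0) (14, 11.2063)]  |A|=86.5215
10. ⊥bis P2·P9 via (10.55,16.05): [(7.7276, 12.7718) (4.9146, 5.2637) (10.2515, 0) (14, 0) (14, 11.2063)]  |A|=86.5215
11. canonical 5-gon: [(7.7276, 12.7718) (4.9146, 5.2637) (10.2515, 0) (14, 0) (14, 11.2063)]
12. shoelace: 86.5215

Area of P2's cell: 86.5215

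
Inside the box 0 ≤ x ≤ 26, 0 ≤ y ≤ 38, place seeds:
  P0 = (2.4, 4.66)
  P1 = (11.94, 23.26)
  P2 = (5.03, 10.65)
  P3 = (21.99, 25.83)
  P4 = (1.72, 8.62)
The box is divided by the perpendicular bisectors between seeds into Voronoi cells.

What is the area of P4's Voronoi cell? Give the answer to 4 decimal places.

1. box [0,26]×[0,38]: [(0, 0) (26, 0) (26, 38) (0, 38)]
2. ⊥bis P4·P0 via (2.06,6.64): [(0, 6.2863) (26, 10.7509) (26, 38) (0, 38)]  |A|=766.5168
3. ⊥bis P4·P1 via (6.83,15.94): [(0, 20.7079) (0, 6.2863) (16.5804, 9.1334)]  |A|=119.5583
4. ⊥bis P4·P2 via (3.375,9.635): [(0, 15.1381) (0, 6.2863) (4.9115, 7.1297)]  |A|=21.7379
5. ⊥bis P4·P3 via (11.855,17.225): [(0, 15.1381) (0, 6.2863) (4.9115, 7.1297)]  |A|=21.7379
6. canonical 3-gon: [(0, 15.1381) (0, 6.2863) (4.9115, 7.1297)]
7. shoelace: 21.7379

Area of P4's cell: 21.7379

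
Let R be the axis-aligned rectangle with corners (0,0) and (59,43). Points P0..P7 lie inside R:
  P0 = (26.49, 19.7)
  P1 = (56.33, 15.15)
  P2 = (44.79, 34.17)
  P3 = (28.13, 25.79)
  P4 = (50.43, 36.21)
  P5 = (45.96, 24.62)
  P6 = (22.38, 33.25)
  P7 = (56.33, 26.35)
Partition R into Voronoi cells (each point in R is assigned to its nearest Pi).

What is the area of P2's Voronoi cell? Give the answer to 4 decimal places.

Area of P2's cell: 180.7393

1. box [0,59]×[0,43]: [(0, 0) (59, 0) (59, 43) (0, 43)]
2. ⊥bis P2·P0 via (35.64,26.935): [(56.9378, 0) (59, 0) (59, 43) (22.9372, 43)]  |A|=819.687
3. ⊥bis P2·P1 via (50.56,24.66): [(41.6929, 19.28) (59, 29.7808) (59, 43) (22.9372, 43)]  |A|=542.0969
4. ⊥bis P2·P3 via (36.46,29.98): [(41.8072, 19.3494) (59, 29.7808) (59, 43) (29.9109, 43)]  |A|=457.6244
5. ⊥bis P2·P4 via (47.61,35.19): [(41.8072, 19.3494) (51.2642, 25.0873) (44.7851, 43) (29.9109, 43)]  |A|=279.1798
6. ⊥bis P2·P5 via (45.375,29.395): [(37.2547, 28.4002) (49.5223, 29.9031) (44.7851, 43) (29.9109, 43)]  |A|=192.4742
7. ⊥bis P2·P6 via (33.585,33.71): [(33.4962, 35.8722) (37.2547, 28.4002) (49.5223, 29.9031) (44.7851, 43) (33.2036, 43)]  |A|=180.7393
8. ⊥bis P2·P7 via (50.56,30.26): [(33.4962, 35.8722) (37.2547, 28.4002) (49.5223, 29.9031) (44.7851, 43) (33.2036, 43)]  |A|=180.7393
9. canonical 5-gon: [(33.4962, 35.8722) (37.2547, 28.4002) (49.5223, 29.9031) (44.7851, 43) (33.2036, 43)]
10. shoelace: 180.7393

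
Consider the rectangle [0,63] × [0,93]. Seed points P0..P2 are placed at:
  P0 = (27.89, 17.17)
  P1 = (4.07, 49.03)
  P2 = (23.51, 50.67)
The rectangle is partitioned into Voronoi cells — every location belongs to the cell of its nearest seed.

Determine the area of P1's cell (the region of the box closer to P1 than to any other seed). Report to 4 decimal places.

Area of P1's cell: 854.5649

1. box [0,63]×[0,93]: [(0, 0) (63, 0) (63, 93) (0, 93)]
2. ⊥bis P1·P0 via (15.98,33.1): [(0, 21.1526) (63, 68.2543) (63, 93) (0, 93)]  |A|=3042.6817
3. ⊥bis P1·P2 via (13.79,49.85): [(0, 21.1526) (15.2492, 32.5536) (10.1498, 93) (0, 93)]  |A|=854.5649
4. canonical 4-gon: [(0, 21.1526) (15.2492, 32.5536) (10.1498, 93) (0, 93)]
5. shoelace: 854.5649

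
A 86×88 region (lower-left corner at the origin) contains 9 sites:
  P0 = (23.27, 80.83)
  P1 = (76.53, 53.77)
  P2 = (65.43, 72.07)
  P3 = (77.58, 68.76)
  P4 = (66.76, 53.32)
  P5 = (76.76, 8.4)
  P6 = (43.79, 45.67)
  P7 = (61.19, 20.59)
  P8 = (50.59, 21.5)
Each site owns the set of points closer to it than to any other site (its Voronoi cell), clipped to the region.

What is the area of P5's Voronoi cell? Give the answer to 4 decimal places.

1. box [0,86]×[0,88]: [(0, 0) (86, 0) (86, 88) (0, 88)]
2. ⊥bis P5·P0 via (50.015,44.615): [(0, 7.6786) (0, 0) (86, 0) (86, 71.1901)]  |A|=3391.3566
3. ⊥bis P5·P1 via (76.645,31.085): [(31.3835, 30.8556) (0, 7.6786) (0, 0) (86, 0) (86, 31.1324)]  |A|=2297.4512
4. ⊥bis P5·P2 via (71.095,40.235): [(31.3835, 30.8556) (0, 7.6786) (0, 0) (86, 0) (86, 31.1324)]  |A|=2297.4512
5. ⊥bis P5·P3 via (77.17,38.58): [(31.3835, 30.8556) (0, 7.6786) (0, 0) (86, 0) (86, 31.1324)]  |A|=2297.4512
6. ⊥bis P5·P4 via (71.76,30.86): [(72.6804, 31.0649) (13.9688, 17.9946) (0, 7.6786) (0, 0) (86, 0) (86, 31.1324)]  |A|=2033.7161
7. ⊥bis P5·P6 via (60.275,27.035): [(72.6804, 31.0649) (62.1907, 28.7297) (29.7141, 0) (86, 0) (86, 31.1324)]  |A|=1194.3573
8. ⊥bis P5·P7 via (68.975,14.495): [(81.9848, 31.1121) (57.6266, 0) (86, 0) (86, 31.1324)]  |A|=503.879
9. ⊥bis P5·P8 via (63.675,14.95): [(81.9848, 31.1121) (57.6266, 0) (86, 0) (86, 31.1324)]  |A|=503.879
10. canonical 4-gon: [(81.9848, 31.1121) (57.6266, 0) (86, 0) (86, 31.1324)]
11. shoelace: 503.879

Area of P5's cell: 503.8790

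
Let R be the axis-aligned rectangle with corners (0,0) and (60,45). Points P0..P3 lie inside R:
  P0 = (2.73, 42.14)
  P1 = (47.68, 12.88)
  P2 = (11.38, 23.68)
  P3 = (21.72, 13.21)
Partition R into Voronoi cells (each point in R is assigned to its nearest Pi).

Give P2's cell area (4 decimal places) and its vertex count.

1. box [0,60]×[0,45]: [(0, 0) (60, 0) (60, 45) (0, 45)]
2. ⊥bis P2·P0 via (7.055,32.91): [(0, 29.6042) (0, 0) (60, 0) (60, 45) (32.8563, 45)]  |A|=2447.0747
3. ⊥bis P2·P1 via (29.53,18.28): [(0, 29.6042) (0, 0) (24.0913, 0) (37.4798, 45) (32.8563, 45)]  |A|=1132.4239
4. ⊥bis P2·P3 via (16.55,18.445): [(0, 29.6042) (0, 2.1005) (35.0003, 36.6662) (37.4798, 45) (32.8563, 45)]  |A|=653.9966
5. canonical 5-gon: [(0, 29.6042) (0, 2.1005) (35.0003, 36.6662) (37.4798, 45) (32.8563, 45)]
6. shoelace: 653.9966

Area of P2's cell: 653.9966 (5 vertices)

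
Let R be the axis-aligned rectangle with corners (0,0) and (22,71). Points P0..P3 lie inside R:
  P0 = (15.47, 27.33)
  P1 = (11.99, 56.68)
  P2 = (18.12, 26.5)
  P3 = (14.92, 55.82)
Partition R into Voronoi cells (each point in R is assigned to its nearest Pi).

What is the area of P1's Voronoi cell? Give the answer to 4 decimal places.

Area of P1's cell: 402.2329

1. box [0,22]×[0,71]: [(0, 0) (22, 0) (22, 71) (0, 71)]
2. ⊥bis P1·P0 via (13.73,42.005): [(0, 40.377) (22, 42.9856) (22, 71) (0, 71)]  |A|=645.0113
3. ⊥bis P1·P2 via (15.055,41.59): [(0, 40.377) (21.8218, 42.9644) (22, 43.0006) (22, 71) (0, 71)]  |A|=645.0099
4. ⊥bis P1·P3 via (13.455,56.25): [(0, 40.377) (9.1132, 41.4576) (17.7844, 71) (0, 71)]  |A|=402.2329
5. canonical 4-gon: [(0, 40.377) (9.1132, 41.4576) (17.7844, 71) (0, 71)]
6. shoelace: 402.2329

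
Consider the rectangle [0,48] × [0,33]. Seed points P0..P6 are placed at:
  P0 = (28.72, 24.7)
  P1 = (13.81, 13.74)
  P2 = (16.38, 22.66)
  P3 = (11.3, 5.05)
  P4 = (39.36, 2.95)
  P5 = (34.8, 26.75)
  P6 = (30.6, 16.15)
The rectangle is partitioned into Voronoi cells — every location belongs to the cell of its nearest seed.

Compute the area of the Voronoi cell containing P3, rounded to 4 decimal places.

1. box [0,48]×[0,33]: [(0, 0) (48, 0) (48, 33) (0, 33)]
2. ⊥bis P3·P0 via (20.01,14.875): [(0, 32.6141) (0, 0) (36.7892, 0)]  |A|=599.9242
3. ⊥bis P3·P1 via (12.555,9.395): [(32.7816, 3.5528) (0, 13.0214) (0, 0) (36.7892, 0)]  |A|=278.7827
4. ⊥bis P3·P2 via (13.84,13.855): [(32.7816, 3.5528) (0, 13.0214) (0, 0) (36.7892, 0)]  |A|=278.7827
5. ⊥bis P3·P4 via (25.33,4): [(25.4549, 5.669) (0, 13.0214) (0, 0) (25.0306, 0)]  |A|=236.6783
6. ⊥bis P3·P5 via (23.05,15.9): [(25.4549, 5.669) (0, 13.0214) (0, 0) (25.0306, 0)]  |A|=236.6783
7. ⊥bis P3·P6 via (20.95,10.6): [(25.2627, 3.1013) (23.4535, 6.2471) (0, 13.0214) (0, 0) (25.0306, 0)]  |A|=234.0532
8. canonical 5-gon: [(25.2627, 3.1013) (23.4535, 6.2471) (0, 13.0214) (0, 0) (25.0306, 0)]
9. shoelace: 234.0532

Area of P3's cell: 234.0532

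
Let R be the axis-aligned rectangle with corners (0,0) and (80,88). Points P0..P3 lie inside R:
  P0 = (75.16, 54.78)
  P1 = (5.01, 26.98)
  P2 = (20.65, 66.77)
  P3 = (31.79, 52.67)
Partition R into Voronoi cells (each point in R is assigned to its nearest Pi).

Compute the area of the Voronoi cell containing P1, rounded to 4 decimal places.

Area of P1's cell: 1631.2099

1. box [0,80]×[0,88]: [(0, 0) (80, 0) (80, 88) (0, 88)]
2. ⊥bis P1·P0 via (40.085,40.88): [(0, 0) (56.2855, 0) (21.4116, 88) (0, 88)]  |A|=3418.6736
3. ⊥bis P1·P2 via (12.83,46.875): [(0, 51.918) (0, 0) (56.2855, 0) (42.2997, 35.2915)]  |A|=2091.2581
4. ⊥bis P1·P3 via (18.4,39.825): [(10.9148, 47.6278) (0, 51.918) (0, 0) (56.2855, 0) (56.0613, 0.5658)]  |A|=1631.2099
5. canonical 5-gon: [(10.9148, 47.6278) (0, 51.918) (0, 0) (56.2855, 0) (56.0613, 0.5658)]
6. shoelace: 1631.2099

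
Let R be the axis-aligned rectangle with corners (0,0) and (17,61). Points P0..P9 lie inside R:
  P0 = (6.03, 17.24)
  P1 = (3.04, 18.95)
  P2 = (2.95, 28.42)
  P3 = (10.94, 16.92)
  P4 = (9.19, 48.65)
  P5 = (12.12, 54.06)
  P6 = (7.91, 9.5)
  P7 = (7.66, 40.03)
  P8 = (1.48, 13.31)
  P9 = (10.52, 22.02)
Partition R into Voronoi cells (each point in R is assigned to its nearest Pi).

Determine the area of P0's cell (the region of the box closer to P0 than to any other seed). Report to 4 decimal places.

1. box [0,17]×[0,61]: [(0, 0) (17, 0) (17, 61) (0, 61)]
2. ⊥bis P0·P1 via (4.535,18.095): [(0, 10.1654) (0, 0) (17, 0) (17, 39.8905)]  |A|=425.4752
3. ⊥bis P0·P2 via (4.49,22.83): [(7.7578, 23.7303) (0, 10.1654) (0, 0) (17, 0) (17, 26.2764)]  |A|=362.5633
4. ⊥bis P0·P3 via (8.485,17.08): [(8.9396, 24.0558) (7.7578, 23.7303) (0, 10.1654) (0, 0) (7.3718, 0)]  |A|=140.8579
5. ⊥bis P0·P4 via (7.61,32.945): [(8.9396, 24.0558) (7.7578, 23.7303) (0, 10.1654) (0, 0) (7.3718, 0)]  |A|=140.8579
6. ⊥bis P0·P5 via (9.075,35.65): [(8.9396, 24.0558) (7.7578, 23.7303) (0, 10.1654) (0, 0) (7.3718, 0)]  |A|=140.8579
7. ⊥bis P0·P6 via (6.97,13.37): [(8.2637, 13.6842) (8.9396, 24.0558) (7.7578, 23.7303) (1.004, 11.9209)]  |A|=42.9301
8. ⊥bis P0·P7 via (6.845,28.635): [(8.2637, 13.6842) (8.9396, 24.0558) (7.7578, 23.7303) (1.004, 11.9209)]  |A|=42.9301
9. ⊥bis P0·P8 via (3.755,15.275): [(5.6726, 13.0549) (8.2637, 13.6842) (8.9396, 24.0558) (7.7578, 23.7303) (3.254, 15.8551)]  |A|=35.0222
10. ⊥bis P0·P9 via (8.275,19.63): [(5.6726, 13.0549) (8.2637, 13.6842) (8.6295, 19.297) (6.4131, 21.3789) (3.254, 15.8551)]  |A|=28.2552
11. canonical 5-gon: [(5.6726, 13.0549) (8.2637, 13.6842) (8.6295, 19.297) (6.4131, 21.3789) (3.254, 15.8551)]
12. shoelace: 28.2552

Area of P0's cell: 28.2552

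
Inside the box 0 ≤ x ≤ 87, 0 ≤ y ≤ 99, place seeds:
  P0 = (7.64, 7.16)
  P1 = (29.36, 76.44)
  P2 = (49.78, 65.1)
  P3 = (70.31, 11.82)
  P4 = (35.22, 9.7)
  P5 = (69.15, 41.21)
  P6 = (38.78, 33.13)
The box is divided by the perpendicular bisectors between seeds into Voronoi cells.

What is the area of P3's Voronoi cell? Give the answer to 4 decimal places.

Area of P3's cell: 894.2206

1. box [0,87]×[0,99]: [(0, 0) (87, 0) (87, 99) (0, 99)]
2. ⊥bis P3·P0 via (38.975,9.49): [(39.6807, 0) (87, 0) (87, 99) (32.3192, 99)]  |A|=5049.0053
3. ⊥bis P3·P1 via (49.835,44.13): [(37.0039, 35.9988) (39.6807, 0) (87, 0) (87, 67.6816)]  |A|=2543.6312
4. ⊥bis P3·P2 via (60.045,38.46): [(37.4677, 29.7605) (39.6807, 0) (87, 0) (87, 48.8464)]  |A|=1913.8587
5. ⊥bis P3·P4 via (52.765,10.76): [(51.2952, 35.0885) (53.4151, 0) (87, 0) (87, 48.8464)]  |A|=1461.248
6. ⊥bis P3·P5 via (69.73,26.515): [(51.8558, 25.8095) (53.4151, 0) (87, 0) (87, 27.1966)]  |A|=911.3077
7. ⊥bis P3·P6 via (54.545,22.475): [(56.9342, 26.01) (52.2614, 19.0962) (53.4151, 0) (87, 0) (87, 27.1966)]  |A|=894.2206
8. canonical 5-gon: [(56.9342, 26.01) (52.2614, 19.0962) (53.4151, 0) (87, 0) (87, 27.1966)]
9. shoelace: 894.2206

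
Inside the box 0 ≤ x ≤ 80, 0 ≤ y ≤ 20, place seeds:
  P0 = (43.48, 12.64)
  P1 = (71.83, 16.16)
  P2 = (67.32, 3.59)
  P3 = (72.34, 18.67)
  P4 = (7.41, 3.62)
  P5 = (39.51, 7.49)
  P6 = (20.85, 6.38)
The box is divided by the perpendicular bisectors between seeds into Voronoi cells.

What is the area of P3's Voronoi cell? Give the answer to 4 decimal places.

1. box [0,80]×[0,20]: [(0, 0) (80, 0) (80, 20) (0, 20)]
2. ⊥bis P3·P0 via (57.91,15.655): [(61.181, 0) (80, 0) (80, 20) (57.0022, 20)]  |A|=418.1689
3. ⊥bis P3·P1 via (72.085,17.415): [(80, 15.8068) (80, 20) (59.3627, 20)]  |A|=43.2683
4. ⊥bis P3·P2 via (69.83,11.13): [(80, 15.8068) (80, 20) (59.3627, 20)]  |A|=43.2683
5. ⊥bis P3·P4 via (39.875,11.145): [(80, 15.8068) (80, 20) (59.3627, 20)]  |A|=43.2683
6. ⊥bis P3·P5 via (55.925,13.08): [(80, 15.8068) (80, 20) (59.3627, 20)]  |A|=43.2683
7. ⊥bis P3·P6 via (46.595,12.525): [(80, 15.8068) (80, 20) (59.3627, 20)]  |A|=43.2683
8. canonical 3-gon: [(80, 15.8068) (80, 20) (59.3627, 20)]
9. shoelace: 43.2683

Area of P3's cell: 43.2683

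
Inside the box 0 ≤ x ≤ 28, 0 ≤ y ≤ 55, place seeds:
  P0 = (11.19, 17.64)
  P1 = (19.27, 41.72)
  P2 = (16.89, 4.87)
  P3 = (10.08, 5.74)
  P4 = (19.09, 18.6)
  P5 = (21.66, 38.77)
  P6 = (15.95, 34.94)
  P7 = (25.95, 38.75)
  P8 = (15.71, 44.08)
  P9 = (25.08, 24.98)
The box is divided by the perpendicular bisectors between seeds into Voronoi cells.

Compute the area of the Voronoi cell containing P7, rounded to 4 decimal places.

1. box [0,28]×[0,55]: [(0, 0) (28, 0) (28, 55) (0, 55)]
2. ⊥bis P7·P0 via (18.57,28.195): [(0, 41.179) (28, 21.6016) (28, 55) (0, 55)]  |A|=661.071
3. ⊥bis P7·P1 via (22.61,40.235): [(17.5683, 28.8954) (28, 21.6016) (28, 52.358)]  |A|=160.4208
4. ⊥bis P7·P2 via (21.42,21.81): [(17.5683, 28.8954) (28, 21.6016) (28, 52.358)]  |A|=160.4208
5. ⊥bis P7·P3 via (18.015,22.245): [(17.5683, 28.8954) (28, 21.6016) (28, 52.358)]  |A|=160.4208
6. ⊥bis P7·P4 via (22.52,28.675): [(18.1342, 30.1681) (28, 26.8094) (28, 52.358)]  |A|=126.0292
7. ⊥bis P7·P5 via (23.805,38.76): [(23.8246, 42.9669) (23.756, 28.2542) (28, 26.8094) (28, 52.358)]  |A|=84.6073
8. ⊥bis P7·P6 via (20.95,36.845): [(23.8246, 42.9669) (23.7617, 29.4653) (24.2927, 28.0715) (28, 26.8094) (28, 52.358)]  |A|=84.2818
9. ⊥bis P7·P8 via (20.83,41.415): [(23.8246, 42.9669) (23.7617, 29.4653) (24.2927, 28.0715) (28, 26.8094) (28, 52.358)]  |A|=84.2818
10. ⊥bis P7·P9 via (25.515,31.865): [(23.8246, 42.9669) (23.7734, 31.975) (28, 31.708) (28, 52.358)]  |A|=66.3468
11. canonical 4-gon: [(23.8246, 42.9669) (23.7734, 31.975) (28, 31.708) (28, 52.358)]
12. shoelace: 66.3468

Area of P7's cell: 66.3468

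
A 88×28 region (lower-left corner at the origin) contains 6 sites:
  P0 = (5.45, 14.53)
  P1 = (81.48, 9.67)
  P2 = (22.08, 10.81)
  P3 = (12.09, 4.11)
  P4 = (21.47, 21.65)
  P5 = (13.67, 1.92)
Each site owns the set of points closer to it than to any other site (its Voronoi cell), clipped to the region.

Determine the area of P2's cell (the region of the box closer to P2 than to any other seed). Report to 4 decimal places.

1. box [0,88]×[0,28]: [(0, 0) (88, 0) (88, 28) (0, 28)]
2. ⊥bis P2·P0 via (13.765,12.67): [(10.9308, 0) (88, 0) (88, 28) (17.1942, 28)]  |A|=2070.2497
3. ⊥bis P2·P1 via (51.78,10.24): [(10.9308, 0) (51.5835, 0) (52.1208, 28) (17.1942, 28)]  |A|=1058.1102
4. ⊥bis P2·P3 via (17.085,7.46): [(13.7214, 12.4752) (22.0882, 0) (51.5835, 0) (52.1208, 28) (17.1942, 28)]  |A|=988.5148
5. ⊥bis P2·P4 via (21.775,16.23): [(14.4694, 15.8189) (13.7214, 12.4752) (22.0882, 0) (51.5835, 0) (51.9275, 17.9268)]  |A|=587.3337
6. ⊥bis P2·P5 via (17.875,6.365): [(14.4694, 15.8189) (13.7214, 12.4752) (17.7229, 6.5089) (24.6033, 0) (51.5835, 0) (51.9275, 17.9268)]  |A|=579.1485
7. canonical 6-gon: [(14.4694, 15.8189) (13.7214, 12.4752) (17.7229, 6.5089) (24.6033, 0) (51.5835, 0) (51.9275, 17.9268)]
8. shoelace: 579.1485

Area of P2's cell: 579.1485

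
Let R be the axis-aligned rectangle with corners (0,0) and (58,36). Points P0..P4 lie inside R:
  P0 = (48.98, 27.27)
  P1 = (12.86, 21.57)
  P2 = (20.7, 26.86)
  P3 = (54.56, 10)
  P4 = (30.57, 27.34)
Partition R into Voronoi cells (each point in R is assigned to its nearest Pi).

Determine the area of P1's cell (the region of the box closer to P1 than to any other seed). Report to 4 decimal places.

1. box [0,58]×[0,36]: [(0, 0) (58, 0) (58, 36) (0, 36)]
2. ⊥bis P1·P0 via (30.92,24.42): [(0, 0) (34.7737, 0) (29.0926, 36) (0, 36)]  |A|=1149.5924
3. ⊥bis P1·P2 via (16.78,24.215): [(0, 0) (33.1189, 0) (8.8281, 36) (0, 36)]  |A|=755.0474
4. ⊥bis P1·P3 via (33.71,15.785): [(0, 0) (29.3303, 0) (30.4343, 3.9788) (8.8281, 36) (0, 36)]  |A|=747.5103
5. ⊥bis P1·P4 via (21.715,24.455): [(0, 0) (29.3303, 0) (29.4923, 0.5839) (26.474, 9.8481) (8.8281, 36) (0, 36)]  |A|=738.0236
6. canonical 6-gon: [(0, 0) (29.3303, 0) (29.4923, 0.5839) (26.474, 9.8481) (8.8281, 36) (0, 36)]
7. shoelace: 738.0236

Area of P1's cell: 738.0236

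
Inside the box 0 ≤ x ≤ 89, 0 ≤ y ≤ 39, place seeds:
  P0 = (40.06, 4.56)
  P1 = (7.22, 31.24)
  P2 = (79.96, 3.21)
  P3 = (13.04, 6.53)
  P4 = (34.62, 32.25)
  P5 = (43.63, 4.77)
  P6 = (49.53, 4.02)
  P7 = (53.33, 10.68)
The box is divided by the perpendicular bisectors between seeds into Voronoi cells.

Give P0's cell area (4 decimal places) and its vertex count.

1. box [0,89]×[0,39]: [(0, 0) (89, 0) (89, 39) (0, 39)]
2. ⊥bis P0·P1 via (23.64,17.9): [(9.0976, 0) (89, 0) (89, 39) (40.7821, 39)]  |A|=2498.3448
3. ⊥bis P0·P2 via (60.01,3.885): [(9.0976, 0) (59.8786, 0) (61.1981, 39) (40.7821, 39)]  |A|=1388.3395
4. ⊥bis P0·P3 via (26.55,5.545): [(27.8265, 23.0531) (26.1457, 0) (59.8786, 0) (61.1981, 39) (40.7821, 39)]  |A|=1191.8337
5. ⊥bis P0·P4 via (37.34,18.405): [(27.3444, 16.4413) (26.1457, 0) (59.8786, 0) (60.6563, 22.9857)]  |A|=657.6087
6. ⊥bis P0·P5 via (41.845,4.665): [(40.9945, 19.123) (27.3444, 16.4413) (26.1457, 0) (42.1194, 0)]  |A|=263.3373
7. ⊥bis P0·P6 via (44.795,4.29): [(40.9945, 19.123) (27.3444, 16.4413) (26.1457, 0) (42.1194, 0)]  |A|=263.3373
8. ⊥bis P0·P7 via (46.695,7.62): [(40.9945, 19.123) (27.3444, 16.4413) (26.1457, 0) (42.1194, 0)]  |A|=263.3373
9. canonical 4-gon: [(40.9945, 19.123) (27.3444, 16.4413) (26.1457, 0) (42.1194, 0)]
10. shoelace: 263.3373

Area of P0's cell: 263.3373 (4 vertices)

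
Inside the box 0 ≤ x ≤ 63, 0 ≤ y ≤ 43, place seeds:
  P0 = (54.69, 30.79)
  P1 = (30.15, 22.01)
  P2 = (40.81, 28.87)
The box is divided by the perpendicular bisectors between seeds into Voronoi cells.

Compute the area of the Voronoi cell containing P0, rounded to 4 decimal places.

Area of P0's cell: 606.2021

1. box [0,63]×[0,43]: [(0, 0) (63, 0) (63, 43) (0, 43)]
2. ⊥bis P0·P1 via (42.42,26.4): [(51.8655, 0) (63, 0) (63, 43) (36.4808, 43)]  |A|=809.5551
3. ⊥bis P0·P2 via (47.75,29.83): [(51.8763, 0) (63, 0) (63, 43) (45.9282, 43)]  |A|=606.2021
4. canonical 4-gon: [(51.8763, 0) (63, 0) (63, 43) (45.9282, 43)]
5. shoelace: 606.2021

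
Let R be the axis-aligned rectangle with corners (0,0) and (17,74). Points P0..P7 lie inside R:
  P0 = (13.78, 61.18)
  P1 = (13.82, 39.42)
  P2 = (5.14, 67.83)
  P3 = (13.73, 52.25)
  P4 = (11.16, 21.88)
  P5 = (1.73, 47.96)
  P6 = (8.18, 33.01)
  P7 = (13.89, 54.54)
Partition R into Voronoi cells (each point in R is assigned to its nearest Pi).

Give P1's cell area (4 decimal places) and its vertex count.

1. box [0,17]×[0,74]: [(0, 0) (17, 0) (17, 74) (0, 74)]
2. ⊥bis P1·P0 via (13.8,50.3): [(0, 50.2746) (0, 0) (17, 0) (17, 50.3059)]  |A|=854.9344
3. ⊥bis P1·P2 via (9.48,53.625): [(0, 50.2746) (0, 0) (17, 0) (17, 50.3059)]  |A|=854.9344
4. ⊥bis P1·P3 via (13.775,45.835): [(0, 45.7384) (0, 0) (17, 0) (17, 45.8576)]  |A|=778.5659
5. ⊥bis P1·P4 via (12.49,30.65): [(0, 45.7384) (0, 32.5442) (17, 29.966) (17, 45.8576)]  |A|=247.2293
6. ⊥bis P1·P5 via (7.775,43.69): [(9.2678, 45.8034) (0, 32.683) (0, 32.5442) (17, 29.966) (17, 45.8576)]  |A|=186.7318
7. ⊥bis P1·P6 via (11,36.215): [(9.2678, 45.8034) (5.7548, 40.8301) (17, 30.9357) (17, 45.8576)]  |A|=103.0313
8. ⊥bis P1·P7 via (13.855,46.98): [(9.2678, 45.8034) (5.7548, 40.8301) (17, 30.9357) (17, 45.8576)]  |A|=103.0313
9. canonical 4-gon: [(9.2678, 45.8034) (5.7548, 40.8301) (17, 30.9357) (17, 45.8576)]
10. shoelace: 103.0313

Area of P1's cell: 103.0313 (4 vertices)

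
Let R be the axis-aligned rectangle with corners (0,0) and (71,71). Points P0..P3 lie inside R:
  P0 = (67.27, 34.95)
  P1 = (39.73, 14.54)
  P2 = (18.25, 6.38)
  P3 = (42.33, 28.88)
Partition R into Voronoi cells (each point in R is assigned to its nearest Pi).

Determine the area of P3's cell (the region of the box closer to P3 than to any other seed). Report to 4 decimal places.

1. box [0,71]×[0,71]: [(0, 0) (71, 0) (71, 71) (0, 71)]
2. ⊥bis P3·P0 via (54.8,31.915): [(0, 0) (62.5676, 0) (45.2873, 71) (0, 71)]  |A|=3828.8502
3. ⊥bis P3·P1 via (41.03,21.71): [(0, 29.1492) (58.0341, 18.627) (45.2873, 71) (0, 71)]  |A|=2400.3043
4. ⊥bis P3·P2 via (30.29,17.63): [(0, 50.047) (23.5095, 24.8867) (58.0341, 18.627) (45.2873, 71) (0, 71)]  |A|=2154.6556
5. canonical 5-gon: [(0, 50.047) (23.5095, 24.8867) (58.0341, 18.627) (45.2873, 71) (0, 71)]
6. shoelace: 2154.6556

Area of P3's cell: 2154.6556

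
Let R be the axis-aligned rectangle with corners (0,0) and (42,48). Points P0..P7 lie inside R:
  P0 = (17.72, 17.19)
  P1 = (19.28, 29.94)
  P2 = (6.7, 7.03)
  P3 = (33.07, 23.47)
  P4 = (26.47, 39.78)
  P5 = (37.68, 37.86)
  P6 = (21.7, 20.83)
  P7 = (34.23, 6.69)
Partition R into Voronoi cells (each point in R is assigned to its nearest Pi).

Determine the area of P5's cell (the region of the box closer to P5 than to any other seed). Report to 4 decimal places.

1. box [0,42]×[0,48]: [(0, 0) (42, 0) (42, 48) (0, 48)]
2. ⊥bis P5·P0 via (27.7,27.525): [(42, 13.7162) (42, 48) (6.4967, 48)]  |A|=608.5944
3. ⊥bis P5·P1 via (28.48,33.9): [(33.7307, 21.7015) (42, 13.7162) (42, 48) (22.4109, 48)]  |A|=399.3347
4. ⊥bis P5·P2 via (22.19,22.445): [(33.7307, 21.7015) (42, 13.7162) (42, 48) (22.4109, 48)]  |A|=399.3347
5. ⊥bis P5·P3 via (35.375,30.665): [(28.9923, 32.7098) (42, 28.5426) (42, 48) (22.4109, 48)]  |A|=276.309
6. ⊥bis P5·P4 via (32.075,38.82): [(30.9226, 32.0914) (42, 28.5426) (42, 48) (33.6473, 48)]  |A|=174.209
7. ⊥bis P5·P6 via (29.69,29.345): [(30.9226, 32.0914) (42, 28.5426) (42, 48) (33.6473, 48)]  |A|=174.209
8. ⊥bis P5·P7 via (35.955,22.275): [(30.9226, 32.0914) (42, 28.5426) (42, 48) (33.6473, 48)]  |A|=174.209
9. canonical 4-gon: [(30.9226, 32.0914) (42, 28.5426) (42, 48) (33.6473, 48)]
10. shoelace: 174.209

Area of P5's cell: 174.2090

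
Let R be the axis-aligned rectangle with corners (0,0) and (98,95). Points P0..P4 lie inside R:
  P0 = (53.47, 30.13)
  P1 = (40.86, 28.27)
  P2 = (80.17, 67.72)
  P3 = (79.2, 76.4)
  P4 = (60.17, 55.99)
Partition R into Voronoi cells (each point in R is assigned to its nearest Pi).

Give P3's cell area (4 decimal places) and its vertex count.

Area of P3's cell: 1070.5466 (4 vertices)

1. box [0,98]×[0,95]: [(0, 0) (98, 0) (98, 95) (0, 95)]
2. ⊥bis P3·P0 via (66.335,53.265): [(0, 90.1528) (98, 35.6566) (98, 95) (0, 95)]  |A|=3145.3381
3. ⊥bis P3·P1 via (60.03,52.335): [(41.5853, 67.0279) (98, 35.6566) (98, 95) (6.4706, 95)]  |A|=2954.0539
4. ⊥bis P3·P2 via (79.685,72.06): [(40.7328, 67.707) (98, 74.1067) (98, 95) (6.4706, 95)]  |A|=1847.3039
5. ⊥bis P3·P4 via (69.685,66.195): [(65.1382, 70.4344) (98, 74.1067) (98, 95) (38.7911, 95)]  |A|=1070.5466
6. canonical 4-gon: [(65.1382, 70.4344) (98, 74.1067) (98, 95) (38.7911, 95)]
7. shoelace: 1070.5466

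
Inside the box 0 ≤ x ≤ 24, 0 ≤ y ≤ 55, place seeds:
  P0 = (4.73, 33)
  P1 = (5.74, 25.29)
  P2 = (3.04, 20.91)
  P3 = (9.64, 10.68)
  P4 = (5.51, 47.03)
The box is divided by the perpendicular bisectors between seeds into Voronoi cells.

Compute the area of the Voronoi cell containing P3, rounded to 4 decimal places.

Area of P3's cell: 435.6257

1. box [0,24]×[0,55]: [(0, 0) (24, 0) (24, 55) (0, 55)]
2. ⊥bis P3·P0 via (7.185,21.84): [(0, 20.2594) (0, 0) (24, 0) (24, 25.539)]  |A|=549.5811
3. ⊥bis P3·P1 via (7.69,17.985): [(0, 15.9322) (0, 0) (24, 0) (24, 22.3388)]  |A|=459.2523
4. ⊥bis P3·P2 via (6.34,15.795): [(11.1775, 18.9159) (0, 11.7047) (0, 0) (24, 0) (24, 22.3388)]  |A|=435.6257
5. ⊥bis P3·P4 via (7.575,28.855): [(11.1775, 18.9159) (0, 11.7047) (0, 0) (24, 0) (24, 22.3388)]  |A|=435.6257
6. canonical 5-gon: [(11.1775, 18.9159) (0, 11.7047) (0, 0) (24, 0) (24, 22.3388)]
7. shoelace: 435.6257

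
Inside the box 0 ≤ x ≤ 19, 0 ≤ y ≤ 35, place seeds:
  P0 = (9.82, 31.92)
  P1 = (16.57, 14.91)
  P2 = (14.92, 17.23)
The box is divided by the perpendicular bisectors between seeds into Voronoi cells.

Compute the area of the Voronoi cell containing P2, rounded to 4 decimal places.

Area of P2's cell: 227.0518

1. box [0,19]×[0,35]: [(0, 0) (19, 0) (19, 35) (0, 35)]
2. ⊥bis P2·P0 via (12.37,24.575): [(0, 20.2804) (0, 0) (19, 0) (19, 26.8768)]  |A|=447.9936
3. ⊥bis P2·P1 via (15.745,16.07): [(0, 20.2804) (0, 4.872) (19, 18.385) (19, 26.8768)]  |A|=227.0518
4. canonical 4-gon: [(0, 20.2804) (0, 4.872) (19, 18.385) (19, 26.8768)]
5. shoelace: 227.0518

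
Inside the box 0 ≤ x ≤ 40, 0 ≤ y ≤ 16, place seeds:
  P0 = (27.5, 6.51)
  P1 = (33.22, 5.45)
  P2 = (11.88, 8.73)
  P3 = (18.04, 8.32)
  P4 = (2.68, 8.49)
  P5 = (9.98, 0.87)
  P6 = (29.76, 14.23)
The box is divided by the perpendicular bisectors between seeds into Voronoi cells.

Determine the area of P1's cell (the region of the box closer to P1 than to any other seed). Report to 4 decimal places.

1. box [0,40]×[0,16]: [(0, 0) (40, 0) (40, 16) (0, 16)]
2. ⊥bis P1·P0 via (30.36,5.98): [(29.2518, 0) (40, 0) (40, 16) (32.2169, 16)]  |A|=148.2506
3. ⊥bis P1·P2 via (22.55,7.09): [(29.2518, 0) (40, 0) (40, 16) (32.2169, 16)]  |A|=148.2506
4. ⊥bis P1·P3 via (25.63,6.885): [(29.2518, 0) (40, 0) (40, 16) (32.2169, 16)]  |A|=148.2506
5. ⊥bis P1·P4 via (17.95,6.97): [(29.2518, 0) (40, 0) (40, 16) (32.2169, 16)]  |A|=148.2506
6. ⊥bis P1·P5 via (21.6,3.16): [(29.2518, 0) (40, 0) (40, 16) (32.2169, 16)]  |A|=148.2506
7. ⊥bis P1·P6 via (31.49,9.84): [(31.0426, 9.6637) (29.2518, 0) (40, 0) (40, 13.1936)]  |A|=111.0235
8. canonical 4-gon: [(31.0426, 9.6637) (29.2518, 0) (40, 0) (40, 13.1936)]
9. shoelace: 111.0235

Area of P1's cell: 111.0235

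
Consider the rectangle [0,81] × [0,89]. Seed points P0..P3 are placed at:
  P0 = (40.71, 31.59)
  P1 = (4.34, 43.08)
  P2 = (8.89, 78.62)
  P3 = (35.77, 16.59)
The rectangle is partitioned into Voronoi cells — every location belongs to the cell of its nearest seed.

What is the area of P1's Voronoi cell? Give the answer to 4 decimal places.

Area of P1's cell: 984.9556

1. box [0,81]×[0,89]: [(0, 0) (81, 0) (81, 89) (0, 89)]
2. ⊥bis P1·P0 via (22.525,37.335): [(0, 0) (10.7301, 0) (38.847, 89) (0, 89)]  |A|=2206.1823
3. ⊥bis P1·P2 via (6.615,60.85): [(0, 61.6969) (0, 0) (10.7301, 0) (29.0466, 57.9782)]  |A|=1207.0992
4. ⊥bis P1·P3 via (20.055,29.835): [(0, 61.6969) (0, 6.04) (20.2159, 30.0259) (29.0466, 57.9782)]  |A|=984.9556
5. canonical 4-gon: [(0, 61.6969) (0, 6.04) (20.2159, 30.0259) (29.0466, 57.9782)]
6. shoelace: 984.9556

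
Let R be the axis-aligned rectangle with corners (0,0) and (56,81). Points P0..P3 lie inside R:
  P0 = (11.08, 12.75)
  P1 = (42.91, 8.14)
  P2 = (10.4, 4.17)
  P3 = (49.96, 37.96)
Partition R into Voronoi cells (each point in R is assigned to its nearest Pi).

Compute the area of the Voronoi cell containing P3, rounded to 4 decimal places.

Area of P3's cell: 2436.6340

1. box [0,56]×[0,81]: [(0, 0) (56, 0) (56, 81) (0, 81)]
2. ⊥bis P3·P0 via (30.52,25.355): [(0, 72.4243) (46.9603, 0) (56, 0) (56, 81) (0, 81)]  |A|=2835.4654
3. ⊥bis P3·P1 via (46.435,23.05): [(0, 72.4243) (29.4038, 27.0765) (56, 20.7887) (56, 81) (0, 81)]  |A|=2436.634
4. ⊥bis P3·P2 via (30.18,21.065): [(0, 72.4243) (29.4038, 27.0765) (56, 20.7887) (56, 81) (0, 81)]  |A|=2436.634
5. canonical 5-gon: [(0, 72.4243) (29.4038, 27.0765) (56, 20.7887) (56, 81) (0, 81)]
6. shoelace: 2436.634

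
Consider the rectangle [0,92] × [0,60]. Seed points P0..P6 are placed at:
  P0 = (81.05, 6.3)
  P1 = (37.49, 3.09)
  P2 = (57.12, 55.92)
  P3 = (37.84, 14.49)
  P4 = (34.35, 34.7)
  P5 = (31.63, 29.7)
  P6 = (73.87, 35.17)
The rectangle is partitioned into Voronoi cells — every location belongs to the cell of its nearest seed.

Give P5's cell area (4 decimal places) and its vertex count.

1. box [0,92]×[0,60]: [(0, 0) (92, 0) (92, 60) (0, 60)]
2. ⊥bis P5·P0 via (56.34,18): [(0, 0) (47.8171, 0) (76.2267, 60) (0, 60)]  |A|=3721.3146
3. ⊥bis P5·P1 via (34.56,16.395): [(0, 8.7843) (58.027, 21.5629) (76.2267, 60) (0, 60)]  |A|=2950.9155
4. ⊥bis P5·P2 via (44.375,42.81): [(0, 8.7843) (58.027, 21.5629) (60.6129, 27.0242) (26.6927, 60) (0, 60)]  |A|=2134.204
5. ⊥bis P5·P3 via (34.735,22.095): [(0, 8.7843) (4.6314, 9.8042) (56.5299, 30.9935) (26.6927, 60) (0, 60)]  |A|=1857.343
6. ⊥bis P5·P4 via (32.99,32.2): [(0, 50.1466) (0, 8.7843) (4.6314, 9.8042) (44.3495, 26.0204)]  |A|=934.4957
7. ⊥bis P5·P6 via (52.75,32.435): [(0, 50.1466) (0, 8.7843) (4.6314, 9.8042) (44.3495, 26.0204)]  |A|=934.4957
8. canonical 4-gon: [(0, 50.1466) (0, 8.7843) (4.6314, 9.8042) (44.3495, 26.0204)]
9. shoelace: 934.4957

Area of P5's cell: 934.4957 (4 vertices)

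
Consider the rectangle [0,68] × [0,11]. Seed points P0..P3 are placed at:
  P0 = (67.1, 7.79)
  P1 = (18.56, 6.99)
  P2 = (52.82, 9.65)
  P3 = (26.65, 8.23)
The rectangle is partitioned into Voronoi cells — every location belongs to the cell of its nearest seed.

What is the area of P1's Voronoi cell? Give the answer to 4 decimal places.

1. box [0,68]×[0,11]: [(0, 0) (68, 0) (68, 11) (0, 11)]
2. ⊥bis P1·P0 via (42.83,7.39): [(0, 0) (42.9518, 0) (42.7705, 11) (0, 11)]  |A|=471.4726
3. ⊥bis P1·P2 via (35.69,8.32): [(0, 0) (36.336, 0) (35.4819, 11) (0, 11)]  |A|=394.9984
4. ⊥bis P1·P3 via (22.605,7.61): [(0, 0) (23.7714, 0) (22.0854, 11) (0, 11)]  |A|=252.2125
5. canonical 4-gon: [(0, 0) (23.7714, 0) (22.0854, 11) (0, 11)]
6. shoelace: 252.2125

Area of P1's cell: 252.2125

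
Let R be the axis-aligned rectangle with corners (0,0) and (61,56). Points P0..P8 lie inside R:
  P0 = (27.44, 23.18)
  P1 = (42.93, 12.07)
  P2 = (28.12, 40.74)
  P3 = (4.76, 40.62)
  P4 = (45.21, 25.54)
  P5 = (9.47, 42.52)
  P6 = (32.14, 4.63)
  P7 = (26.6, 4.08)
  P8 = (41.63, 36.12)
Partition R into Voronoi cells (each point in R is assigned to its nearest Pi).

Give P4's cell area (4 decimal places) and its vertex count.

Area of P4's cell: 359.4983 (4 vertices)

1. box [0,61]×[0,56]: [(0, 0) (61, 0) (61, 56) (0, 56)]
2. ⊥bis P4·P0 via (36.325,24.36): [(39.5602, 0) (61, 0) (61, 56) (32.123, 56)]  |A|=1408.8716
3. ⊥bis P4·P1 via (44.07,18.805): [(36.9016, 20.0184) (61, 15.9393) (61, 56) (32.123, 56)]  |A|=1002.2206
4. ⊥bis P4·P2 via (36.665,33.14): [(35.3546, 31.6667) (36.9016, 20.0184) (61, 15.9393) (61, 56) (56.9969, 56)]  |A|=699.5878
5. ⊥bis P4·P3 via (24.985,33.08): [(35.3546, 31.6667) (36.9016, 20.0184) (61, 15.9393) (61, 56) (56.9969, 56)]  |A|=699.5878
6. ⊥bis P4·P5 via (27.34,34.03): [(35.3546, 31.6667) (36.9016, 20.0184) (61, 15.9393) (61, 56) (56.9969, 56)]  |A|=699.5878
7. ⊥bis P4·P6 via (38.675,15.085): [(35.3546, 31.6667) (36.9016, 20.0184) (61, 15.9393) (61, 56) (56.9969, 56)]  |A|=699.5878
8. ⊥bis P4·P7 via (35.905,14.81): [(35.3546, 31.6667) (36.9016, 20.0184) (61, 15.9393) (61, 56) (56.9969, 56)]  |A|=699.5878
9. ⊥bis P4·P8 via (43.42,30.83): [(35.8078, 28.2542) (36.9016, 20.0184) (61, 15.9393) (61, 36.7786)]  |A|=359.4983
10. canonical 4-gon: [(35.8078, 28.2542) (36.9016, 20.0184) (61, 15.9393) (61, 36.7786)]
11. shoelace: 359.4983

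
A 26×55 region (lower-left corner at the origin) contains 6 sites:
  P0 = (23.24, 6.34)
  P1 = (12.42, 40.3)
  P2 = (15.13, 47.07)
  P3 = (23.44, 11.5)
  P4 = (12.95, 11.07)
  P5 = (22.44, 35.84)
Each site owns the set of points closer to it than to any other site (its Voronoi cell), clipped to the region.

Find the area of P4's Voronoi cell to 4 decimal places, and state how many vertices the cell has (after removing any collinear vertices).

Area of P4's cell: 437.0524 (6 vertices)

1. box [0,26]×[0,55]: [(0, 0) (26, 0) (26, 55) (0, 55)]
2. ⊥bis P4·P0 via (18.095,8.705): [(0, 0) (14.0936, 0) (26, 25.9021) (26, 55) (0, 55)]  |A|=1275.7991
3. ⊥bis P4·P1 via (12.685,25.685): [(0, 25.455) (0, 0) (14.0936, 0) (26, 25.9021) (26, 25.9264)]  |A|=513.7576
4. ⊥bis P4·P2 via (14.04,29.07): [(0, 25.455) (0, 0) (14.0936, 0) (26, 25.9021) (26, 25.9264)]  |A|=513.7576
5. ⊥bis P4·P3 via (18.195,11.285): [(17.6011, 25.7741) (0, 25.455) (0, 0) (14.0936, 0) (18.2839, 9.116)]  |A|=443.6565
6. ⊥bis P4·P5 via (17.695,23.455): [(17.6962, 23.4546) (11.9111, 25.671) (0, 25.455) (0, 0) (14.0936, 0) (18.2839, 9.116)]  |A|=437.0524
7. canonical 6-gon: [(17.6962, 23.4546) (11.9111, 25.671) (0, 25.455) (0, 0) (14.0936, 0) (18.2839, 9.116)]
8. shoelace: 437.0524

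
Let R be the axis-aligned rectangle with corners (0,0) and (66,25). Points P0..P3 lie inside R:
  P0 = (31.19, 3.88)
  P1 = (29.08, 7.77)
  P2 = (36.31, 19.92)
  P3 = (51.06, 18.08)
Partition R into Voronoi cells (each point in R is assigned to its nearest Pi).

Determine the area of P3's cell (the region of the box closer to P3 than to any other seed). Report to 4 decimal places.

Area of P3's cell: 543.2225

1. box [0,66]×[0,25]: [(0, 0) (66, 0) (66, 25) (0, 25)]
2. ⊥bis P3·P0 via (41.125,10.98): [(48.9718, 0) (66, 0) (66, 25) (31.1057, 25)]  |A|=649.0315
3. ⊥bis P3·P1 via (40.07,12.925): [(40.7098, 11.561) (48.9718, 0) (66, 0) (66, 25) (34.4061, 25)]  |A|=626.8545
4. ⊥bis P3·P2 via (43.685,19): [(42.4528, 9.1221) (48.9718, 0) (66, 0) (66, 25) (44.4335, 25)]  |A|=543.2225
5. canonical 5-gon: [(42.4528, 9.1221) (48.9718, 0) (66, 0) (66, 25) (44.4335, 25)]
6. shoelace: 543.2225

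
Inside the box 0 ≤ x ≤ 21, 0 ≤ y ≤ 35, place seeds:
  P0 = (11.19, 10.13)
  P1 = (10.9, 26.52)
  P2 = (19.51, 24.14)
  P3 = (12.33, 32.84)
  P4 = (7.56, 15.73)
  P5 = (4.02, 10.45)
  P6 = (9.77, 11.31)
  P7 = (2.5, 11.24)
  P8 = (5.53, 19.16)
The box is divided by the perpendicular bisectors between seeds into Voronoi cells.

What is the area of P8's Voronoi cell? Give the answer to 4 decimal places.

Area of P8's cell: 82.9990

1. box [0,21]×[0,35]: [(0, 0) (21, 0) (21, 35) (0, 35)]
2. ⊥bis P8·P0 via (8.36,14.645): [(0, 9.405) (21, 22.5677) (21, 35) (0, 35)]  |A|=399.2866
3. ⊥bis P8·P1 via (8.215,22.84): [(0, 28.8338) (0, 9.405) (14.3236, 18.383)]  |A|=139.1461
4. ⊥bis P8·P2 via (12.52,21.65): [(13.4591, 19.0138) (0, 28.8338) (0, 9.405) (13.8006, 18.0551)]  |A|=138.8394
5. ⊥bis P8·P3 via (8.93,26): [(13.4591, 19.0138) (0, 28.8338) (0, 9.405) (13.8006, 18.0551)]  |A|=138.8394
6. ⊥bis P8·P4 via (6.545,17.445): [(11.5497, 20.407) (0, 28.8338) (0, 13.5714)]  |A|=88.1379
7. ⊥bis P8·P5 via (4.775,14.805): [(2.6939, 15.1658) (11.5497, 20.407) (0, 28.8338) (0, 15.6328)]  |A|=85.3613
8. ⊥bis P8·P6 via (7.65,15.235): [(2.6939, 15.1658) (11.5497, 20.407) (0, 28.8338) (0, 15.6328)]  |A|=85.3613
9. ⊥bis P8·P7 via (4.015,15.2): [(3.2477, 15.4935) (11.5497, 20.407) (0, 28.8338) (0, 16.736)]  |A|=82.999
10. canonical 4-gon: [(3.2477, 15.4935) (11.5497, 20.407) (0, 28.8338) (0, 16.736)]
11. shoelace: 82.999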